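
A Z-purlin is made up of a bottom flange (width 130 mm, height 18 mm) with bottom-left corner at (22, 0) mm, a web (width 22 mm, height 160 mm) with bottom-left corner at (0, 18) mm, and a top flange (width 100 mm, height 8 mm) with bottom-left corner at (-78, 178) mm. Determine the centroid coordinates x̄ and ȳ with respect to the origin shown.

x̄ = 33.02 mm, ȳ = 76.82 mm

Part | A | x̄ᵢ | ȳᵢ | A·x̄ᵢ | A·ȳᵢ
bottom flange | 2340.00 | 87.00 | 9.00 | 203580.00 | 21060.00
web | 3520.00 | 11.00 | 98.00 | 38720.00 | 344960.00
top flange | 800.00 | -28.00 | 182.00 | -22400.00 | 145600.00
Σ | 6660.00 |  |  | 219900.00 | 511620.00
x̄ = 219900.00 / 6660.00 = 33.02 mm
ȳ = 511620.00 / 6660.00 = 76.82 mm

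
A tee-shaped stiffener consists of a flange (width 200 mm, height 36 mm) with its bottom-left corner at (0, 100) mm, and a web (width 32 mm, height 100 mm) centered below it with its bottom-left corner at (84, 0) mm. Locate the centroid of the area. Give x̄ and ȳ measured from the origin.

web: A = 32 × 100 = 3200.00, centroid at (100.00, 50.00).
flange: A = 200 × 36 = 7200.00, centroid at (100.00, 118.00).
ΣA = 10400.00 mm², ΣAx̄ = 1040000.00 mm³, ΣAȳ = 1009600.00 mm³.
x̄ = 1040000.00/10400.00 = 100.00 mm; ȳ = 1009600.00/10400.00 = 97.08 mm.

x̄ = 100.00 mm, ȳ = 97.08 mm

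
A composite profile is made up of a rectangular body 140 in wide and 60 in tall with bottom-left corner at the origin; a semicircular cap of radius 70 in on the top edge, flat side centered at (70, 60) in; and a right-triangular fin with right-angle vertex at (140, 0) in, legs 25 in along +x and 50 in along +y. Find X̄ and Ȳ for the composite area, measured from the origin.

X̄ = 72.93 in, Ȳ = 56.98 in

rectangular body: A = 140 × 60 = 8400.00, centroid at (70.00, 30.00).
semicircular top: A = ½π·70² = 7696.90, centroid at (70.00, 89.71).
triangular fin: A = ½·25·50 = 625.00, centroid at (148.33, 16.67).
ΣA = 16721.90 in², ΣAX̄ = 1219491.47 in³, ΣAȲ = 952897.45 in³.
X̄ = 1219491.47/16721.90 = 72.93 in; Ȳ = 952897.45/16721.90 = 56.98 in.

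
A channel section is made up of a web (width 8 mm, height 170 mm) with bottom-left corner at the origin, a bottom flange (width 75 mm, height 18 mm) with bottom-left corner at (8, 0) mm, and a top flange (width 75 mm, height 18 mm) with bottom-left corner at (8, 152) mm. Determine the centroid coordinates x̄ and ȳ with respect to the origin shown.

web: A = 8 × 170 = 1360.00, centroid at (4.00, 85.00).
bottom flange: A = 75 × 18 = 1350.00, centroid at (45.50, 9.00).
top flange: A = 75 × 18 = 1350.00, centroid at (45.50, 161.00).
ΣA = 4060.00 mm²
ΣAx̄ = (1360.00)(4.00) + (1350.00)(45.50) + (1350.00)(45.50) = 128290.00 mm³
ΣAȳ = (1360.00)(85.00) + (1350.00)(9.00) + (1350.00)(161.00) = 345100.00 mm³
x̄ = 128290.00 / 4060.00 = 31.60 mm
ȳ = 345100.00 / 4060.00 = 85.00 mm

x̄ = 31.60 mm, ȳ = 85.00 mm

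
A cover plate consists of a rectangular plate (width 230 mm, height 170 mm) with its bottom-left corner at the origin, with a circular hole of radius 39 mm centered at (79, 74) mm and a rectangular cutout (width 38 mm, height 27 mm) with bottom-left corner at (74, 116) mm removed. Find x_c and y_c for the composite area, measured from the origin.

x_c = 120.84 mm, y_c = 85.21 mm

plate: A = 230 × 170 = 39100.00, centroid at (115.00, 85.00).
hole 1: A = −π·39² = -4778.36, centroid at (79.00, 74.00).
hole 2: A = −(38 × 27) = -1026.00, centroid at (93.00, 129.50).
ΣA = 33295.64 mm²
ΣAx_c = (39100.00)(115.00) + (-4778.36)(79.00) + (-1026.00)(93.00) = 4023591.37 mm³
ΣAy_c = (39100.00)(85.00) + (-4778.36)(74.00) + (-1026.00)(129.50) = 2837034.18 mm³
x_c = 4023591.37 / 33295.64 = 120.84 mm
y_c = 2837034.18 / 33295.64 = 85.21 mm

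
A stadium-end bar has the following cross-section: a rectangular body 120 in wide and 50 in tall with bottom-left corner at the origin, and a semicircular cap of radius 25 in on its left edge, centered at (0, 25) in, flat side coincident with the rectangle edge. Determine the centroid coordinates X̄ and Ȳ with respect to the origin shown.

X̄ = 50.07 in, Ȳ = 25.00 in

rectangular body: A = 120 × 50 = 6000.00, centroid at (60.00, 25.00).
semicircular end: A = ½π·25² = 981.75, centroid at (-10.61, 25.00).
ΣA = 6981.75 in²
ΣAX̄ = (6000.00)(60.00) + (981.75)(-10.61) = 349583.33 in³
ΣAȲ = (6000.00)(25.00) + (981.75)(25.00) = 174543.69 in³
X̄ = 349583.33 / 6981.75 = 50.07 in
Ȳ = 174543.69 / 6981.75 = 25.00 in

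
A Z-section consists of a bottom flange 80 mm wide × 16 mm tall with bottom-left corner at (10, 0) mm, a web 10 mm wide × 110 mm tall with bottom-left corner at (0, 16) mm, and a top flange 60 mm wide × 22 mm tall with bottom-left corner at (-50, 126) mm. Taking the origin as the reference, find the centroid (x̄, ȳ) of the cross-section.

bottom flange: A = 80 × 16 = 1280.00, centroid at (50.00, 8.00).
web: A = 10 × 110 = 1100.00, centroid at (5.00, 71.00).
top flange: A = 60 × 22 = 1320.00, centroid at (-20.00, 137.00).
ΣA = 3700.00 mm², ΣAx̄ = 43100.00 mm³, ΣAȳ = 269180.00 mm³.
x̄ = 43100.00/3700.00 = 11.65 mm; ȳ = 269180.00/3700.00 = 72.75 mm.

x̄ = 11.65 mm, ȳ = 72.75 mm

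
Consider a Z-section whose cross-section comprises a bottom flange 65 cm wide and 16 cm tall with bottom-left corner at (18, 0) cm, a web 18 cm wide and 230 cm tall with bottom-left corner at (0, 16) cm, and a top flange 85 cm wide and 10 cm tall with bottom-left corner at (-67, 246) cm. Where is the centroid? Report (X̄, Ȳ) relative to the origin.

bottom flange: A = 65 × 16 = 1040.00, centroid at (50.50, 8.00).
web: A = 18 × 230 = 4140.00, centroid at (9.00, 131.00).
top flange: A = 85 × 10 = 850.00, centroid at (-24.50, 251.00).
ΣA = 6030.00 cm²
ΣAX̄ = (1040.00)(50.50) + (4140.00)(9.00) + (850.00)(-24.50) = 68955.00 cm³
ΣAȲ = (1040.00)(8.00) + (4140.00)(131.00) + (850.00)(251.00) = 764010.00 cm³
X̄ = 68955.00 / 6030.00 = 11.44 cm
Ȳ = 764010.00 / 6030.00 = 126.70 cm

X̄ = 11.44 cm, Ȳ = 126.70 cm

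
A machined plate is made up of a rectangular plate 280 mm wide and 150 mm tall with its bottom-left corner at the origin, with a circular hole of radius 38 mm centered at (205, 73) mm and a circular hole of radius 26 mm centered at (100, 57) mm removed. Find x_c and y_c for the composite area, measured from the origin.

plate: A = 280 × 150 = 42000.00, centroid at (140.00, 75.00).
hole 1: A = −π·38² = -4536.46, centroid at (205.00, 73.00).
hole 2: A = −π·26² = -2123.72, centroid at (100.00, 57.00).
ΣA = 35339.82 mm², ΣAx_c = 4737654.08 mm³, ΣAy_c = 2697786.59 mm³.
x_c = 4737654.08/35339.82 = 134.06 mm; y_c = 2697786.59/35339.82 = 76.34 mm.

x_c = 134.06 mm, y_c = 76.34 mm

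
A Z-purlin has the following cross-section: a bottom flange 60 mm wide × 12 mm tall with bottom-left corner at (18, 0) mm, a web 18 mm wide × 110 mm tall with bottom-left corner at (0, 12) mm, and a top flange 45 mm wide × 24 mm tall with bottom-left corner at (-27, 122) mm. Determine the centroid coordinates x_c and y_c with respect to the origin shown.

x_c = 12.57 mm, y_c = 74.52 mm

bottom flange: A = 60 × 12 = 720.00, centroid at (48.00, 6.00).
web: A = 18 × 110 = 1980.00, centroid at (9.00, 67.00).
top flange: A = 45 × 24 = 1080.00, centroid at (-4.50, 134.00).
ΣA = 3780.00 mm²
ΣAx_c = (720.00)(48.00) + (1980.00)(9.00) + (1080.00)(-4.50) = 47520.00 mm³
ΣAy_c = (720.00)(6.00) + (1980.00)(67.00) + (1080.00)(134.00) = 281700.00 mm³
x_c = 47520.00 / 3780.00 = 12.57 mm
y_c = 281700.00 / 3780.00 = 74.52 mm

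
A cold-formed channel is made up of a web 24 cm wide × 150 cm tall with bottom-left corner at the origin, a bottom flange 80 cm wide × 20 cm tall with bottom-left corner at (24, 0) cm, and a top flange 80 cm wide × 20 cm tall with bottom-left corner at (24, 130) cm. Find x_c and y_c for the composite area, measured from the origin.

x_c = 36.47 cm, y_c = 75.00 cm

web: A = 24 × 150 = 3600.00, centroid at (12.00, 75.00).
bottom flange: A = 80 × 20 = 1600.00, centroid at (64.00, 10.00).
top flange: A = 80 × 20 = 1600.00, centroid at (64.00, 140.00).
ΣA = 6800.00 cm²
ΣAx_c = (3600.00)(12.00) + (1600.00)(64.00) + (1600.00)(64.00) = 248000.00 cm³
ΣAy_c = (3600.00)(75.00) + (1600.00)(10.00) + (1600.00)(140.00) = 510000.00 cm³
x_c = 248000.00 / 6800.00 = 36.47 cm
y_c = 510000.00 / 6800.00 = 75.00 cm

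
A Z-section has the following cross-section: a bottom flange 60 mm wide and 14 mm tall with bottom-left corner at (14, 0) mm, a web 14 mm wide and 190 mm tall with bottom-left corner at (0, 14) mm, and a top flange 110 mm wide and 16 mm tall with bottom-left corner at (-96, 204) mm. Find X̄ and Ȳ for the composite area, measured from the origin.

X̄ = -3.15 mm, Ȳ = 127.17 mm

bottom flange: A = 60 × 14 = 840.00, centroid at (44.00, 7.00).
web: A = 14 × 190 = 2660.00, centroid at (7.00, 109.00).
top flange: A = 110 × 16 = 1760.00, centroid at (-41.00, 212.00).
ΣA = 5260.00 mm², ΣAX̄ = -16580.00 mm³, ΣAȲ = 668940.00 mm³.
X̄ = -16580.00/5260.00 = -3.15 mm; Ȳ = 668940.00/5260.00 = 127.17 mm.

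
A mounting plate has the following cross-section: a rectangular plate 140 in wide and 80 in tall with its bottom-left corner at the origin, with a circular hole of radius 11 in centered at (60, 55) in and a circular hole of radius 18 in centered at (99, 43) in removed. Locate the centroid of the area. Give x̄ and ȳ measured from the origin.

Part | A | x̄ᵢ | ȳᵢ | A·x̄ᵢ | A·ȳᵢ
plate | 11200.00 | 70.00 | 40.00 | 784000.00 | 448000.00
hole 1 | -380.13 | 60.00 | 55.00 | -22807.96 | -20907.30
hole 2 | -1017.88 | 99.00 | 43.00 | -100769.73 | -43768.67
Σ | 9801.99 |  |  | 660422.31 | 383324.03
x̄ = 660422.31 / 9801.99 = 67.38 in
ȳ = 383324.03 / 9801.99 = 39.11 in

x̄ = 67.38 in, ȳ = 39.11 in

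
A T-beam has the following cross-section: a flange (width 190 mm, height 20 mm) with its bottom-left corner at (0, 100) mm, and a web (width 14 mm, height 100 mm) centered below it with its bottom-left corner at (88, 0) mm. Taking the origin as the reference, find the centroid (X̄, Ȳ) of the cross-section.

web: A = 14 × 100 = 1400.00, centroid at (95.00, 50.00).
flange: A = 190 × 20 = 3800.00, centroid at (95.00, 110.00).
ΣA = 5200.00 mm²
ΣAX̄ = (1400.00)(95.00) + (3800.00)(95.00) = 494000.00 mm³
ΣAȲ = (1400.00)(50.00) + (3800.00)(110.00) = 488000.00 mm³
X̄ = 494000.00 / 5200.00 = 95.00 mm
Ȳ = 488000.00 / 5200.00 = 93.85 mm

X̄ = 95.00 mm, Ȳ = 93.85 mm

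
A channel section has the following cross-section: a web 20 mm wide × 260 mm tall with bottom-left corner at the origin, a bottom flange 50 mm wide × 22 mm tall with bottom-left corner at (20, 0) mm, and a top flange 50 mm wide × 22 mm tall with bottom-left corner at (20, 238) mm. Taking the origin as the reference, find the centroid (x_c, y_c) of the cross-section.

web: A = 20 × 260 = 5200.00, centroid at (10.00, 130.00).
bottom flange: A = 50 × 22 = 1100.00, centroid at (45.00, 11.00).
top flange: A = 50 × 22 = 1100.00, centroid at (45.00, 249.00).
ΣA = 7400.00 mm²
ΣAx_c = (5200.00)(10.00) + (1100.00)(45.00) + (1100.00)(45.00) = 151000.00 mm³
ΣAy_c = (5200.00)(130.00) + (1100.00)(11.00) + (1100.00)(249.00) = 962000.00 mm³
x_c = 151000.00 / 7400.00 = 20.41 mm
y_c = 962000.00 / 7400.00 = 130.00 mm

x_c = 20.41 mm, y_c = 130.00 mm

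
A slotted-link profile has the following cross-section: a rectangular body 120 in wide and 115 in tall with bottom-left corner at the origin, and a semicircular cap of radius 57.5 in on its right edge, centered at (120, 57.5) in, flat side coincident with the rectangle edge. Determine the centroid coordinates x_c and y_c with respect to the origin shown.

rectangular body: A = 120 × 115 = 13800.00, centroid at (60.00, 57.50).
semicircular end: A = ½π·57.5² = 5193.45, centroid at (144.40, 57.50).
ΣA = 18993.45 in²
ΣAx_c = (13800.00)(60.00) + (5193.45)(144.40) = 1577953.03 in³
ΣAy_c = (13800.00)(57.50) + (5193.45)(57.50) = 1092123.11 in³
x_c = 1577953.03 / 18993.45 = 83.08 in
y_c = 1092123.11 / 18993.45 = 57.50 in

x_c = 83.08 in, y_c = 57.50 in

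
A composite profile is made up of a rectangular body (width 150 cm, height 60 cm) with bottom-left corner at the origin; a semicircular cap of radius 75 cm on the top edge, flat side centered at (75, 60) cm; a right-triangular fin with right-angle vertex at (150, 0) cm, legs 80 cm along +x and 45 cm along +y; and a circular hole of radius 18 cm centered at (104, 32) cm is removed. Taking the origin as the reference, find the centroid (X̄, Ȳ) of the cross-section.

X̄ = 83.24 cm, Ȳ = 57.78 cm

rectangular body: A = 150 × 60 = 9000.00, centroid at (75.00, 30.00).
semicircular top: A = ½π·75² = 8835.73, centroid at (75.00, 91.83).
triangular fin: A = ½·80·45 = 1800.00, centroid at (176.67, 15.00).
hole: A = −π·18² = -1017.88, centroid at (104.00, 32.00).
ΣA = 18617.85 cm²
ΣAX̄ = (9000.00)(75.00) + (8835.73)(75.00) + (1800.00)(176.67) + (-1017.88)(104.00) = 1549820.59 cm³
ΣAȲ = (9000.00)(30.00) + (8835.73)(91.83) + (1800.00)(15.00) + (-1017.88)(32.00) = 1075821.73 cm³
X̄ = 1549820.59 / 18617.85 = 83.24 cm
Ȳ = 1075821.73 / 18617.85 = 57.78 cm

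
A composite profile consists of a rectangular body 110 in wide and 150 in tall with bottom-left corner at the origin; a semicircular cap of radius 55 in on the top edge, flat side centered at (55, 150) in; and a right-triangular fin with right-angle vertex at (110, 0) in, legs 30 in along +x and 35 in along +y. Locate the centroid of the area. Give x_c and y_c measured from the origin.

rectangular body: A = 110 × 150 = 16500.00, centroid at (55.00, 75.00).
semicircular top: A = ½π·55² = 4751.66, centroid at (55.00, 173.34).
triangular fin: A = ½·30·35 = 525.00, centroid at (120.00, 11.67).
ΣA = 21776.66 in², ΣAx_c = 1231841.24 in³, ΣAy_c = 2067290.50 in³.
x_c = 1231841.24/21776.66 = 56.57 in; y_c = 2067290.50/21776.66 = 94.93 in.

x_c = 56.57 in, y_c = 94.93 in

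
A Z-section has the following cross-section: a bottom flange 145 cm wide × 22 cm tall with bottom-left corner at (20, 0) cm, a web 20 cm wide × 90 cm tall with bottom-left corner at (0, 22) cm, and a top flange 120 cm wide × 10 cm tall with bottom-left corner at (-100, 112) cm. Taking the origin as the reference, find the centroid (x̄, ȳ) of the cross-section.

x̄ = 42.82 cm, ȳ = 47.83 cm

bottom flange: A = 145 × 22 = 3190.00, centroid at (92.50, 11.00).
web: A = 20 × 90 = 1800.00, centroid at (10.00, 67.00).
top flange: A = 120 × 10 = 1200.00, centroid at (-40.00, 117.00).
ΣA = 6190.00 cm², ΣAx̄ = 265075.00 cm³, ΣAȳ = 296090.00 cm³.
x̄ = 265075.00/6190.00 = 42.82 cm; ȳ = 296090.00/6190.00 = 47.83 cm.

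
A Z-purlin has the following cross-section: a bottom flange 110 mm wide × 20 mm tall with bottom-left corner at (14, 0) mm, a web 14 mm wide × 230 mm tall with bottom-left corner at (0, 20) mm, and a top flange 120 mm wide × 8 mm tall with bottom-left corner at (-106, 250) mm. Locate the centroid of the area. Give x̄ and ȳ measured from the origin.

Part | A | x̄ᵢ | ȳᵢ | A·x̄ᵢ | A·ȳᵢ
bottom flange | 2200.00 | 69.00 | 10.00 | 151800.00 | 22000.00
web | 3220.00 | 7.00 | 135.00 | 22540.00 | 434700.00
top flange | 960.00 | -46.00 | 254.00 | -44160.00 | 243840.00
Σ | 6380.00 |  |  | 130180.00 | 700540.00
x̄ = 130180.00 / 6380.00 = 20.40 mm
ȳ = 700540.00 / 6380.00 = 109.80 mm

x̄ = 20.40 mm, ȳ = 109.80 mm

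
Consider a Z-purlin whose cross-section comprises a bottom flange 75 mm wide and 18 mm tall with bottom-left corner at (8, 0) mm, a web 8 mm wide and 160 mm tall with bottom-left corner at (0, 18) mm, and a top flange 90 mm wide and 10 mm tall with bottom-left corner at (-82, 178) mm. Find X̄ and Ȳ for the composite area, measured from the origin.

bottom flange: A = 75 × 18 = 1350.00, centroid at (45.50, 9.00).
web: A = 8 × 160 = 1280.00, centroid at (4.00, 98.00).
top flange: A = 90 × 10 = 900.00, centroid at (-37.00, 183.00).
ΣA = 3530.00 mm², ΣAX̄ = 33245.00 mm³, ΣAȲ = 302290.00 mm³.
X̄ = 33245.00/3530.00 = 9.42 mm; Ȳ = 302290.00/3530.00 = 85.63 mm.

X̄ = 9.42 mm, Ȳ = 85.63 mm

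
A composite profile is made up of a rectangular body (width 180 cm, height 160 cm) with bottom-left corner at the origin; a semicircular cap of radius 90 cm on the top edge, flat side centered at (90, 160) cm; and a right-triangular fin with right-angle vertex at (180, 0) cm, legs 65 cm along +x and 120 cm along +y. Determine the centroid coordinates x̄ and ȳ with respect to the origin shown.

Part | A | x̄ᵢ | ȳᵢ | A·x̄ᵢ | A·ȳᵢ
rectangular body | 28800.00 | 90.00 | 80.00 | 2592000.00 | 2304000.00
semicircular top | 12723.45 | 90.00 | 198.20 | 1145110.52 | 2521752.04
triangular fin | 3900.00 | 201.67 | 40.00 | 786500.00 | 156000.00
Σ | 45423.45 |  |  | 4523610.52 | 4981752.04
x̄ = 4523610.52 / 45423.45 = 99.59 cm
ȳ = 4981752.04 / 45423.45 = 109.67 cm

x̄ = 99.59 cm, ȳ = 109.67 cm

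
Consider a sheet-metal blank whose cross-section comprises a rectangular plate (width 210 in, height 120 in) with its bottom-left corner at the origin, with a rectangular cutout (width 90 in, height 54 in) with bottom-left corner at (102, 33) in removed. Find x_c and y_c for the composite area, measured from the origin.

plate: A = 210 × 120 = 25200.00, centroid at (105.00, 60.00).
hole: A = −(90 × 54) = -4860.00, centroid at (147.00, 60.00).
ΣA = 20340.00 in², ΣAx_c = 1931580.00 in³, ΣAy_c = 1220400.00 in³.
x_c = 1931580.00/20340.00 = 94.96 in; y_c = 1220400.00/20340.00 = 60.00 in.

x_c = 94.96 in, y_c = 60.00 in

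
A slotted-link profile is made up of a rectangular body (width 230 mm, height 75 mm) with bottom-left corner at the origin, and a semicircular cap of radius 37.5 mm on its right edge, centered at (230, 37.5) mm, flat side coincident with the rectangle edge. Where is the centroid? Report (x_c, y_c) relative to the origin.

x_c = 129.86 mm, y_c = 37.50 mm

rectangular body: A = 230 × 75 = 17250.00, centroid at (115.00, 37.50).
semicircular end: A = ½π·37.5² = 2208.93, centroid at (245.92, 37.50).
ΣA = 19458.93 mm²
ΣAx_c = (17250.00)(115.00) + (2208.93)(245.92) = 2526960.69 mm³
ΣAy_c = (17250.00)(37.50) + (2208.93)(37.50) = 729709.96 mm³
x_c = 2526960.69 / 19458.93 = 129.86 mm
y_c = 729709.96 / 19458.93 = 37.50 mm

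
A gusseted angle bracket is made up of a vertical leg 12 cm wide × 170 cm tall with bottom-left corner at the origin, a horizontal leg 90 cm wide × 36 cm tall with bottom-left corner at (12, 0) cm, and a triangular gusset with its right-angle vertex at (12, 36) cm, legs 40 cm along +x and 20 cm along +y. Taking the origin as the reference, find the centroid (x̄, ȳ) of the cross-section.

vertical leg: A = 12 × 170 = 2040.00, centroid at (6.00, 85.00).
horizontal leg: A = 90 × 36 = 3240.00, centroid at (57.00, 18.00).
gusset: A = ½·40·20 = 400.00, centroid at (25.33, 42.67).
ΣA = 5680.00 cm²
ΣAx̄ = (2040.00)(6.00) + (3240.00)(57.00) + (400.00)(25.33) = 207053.33 cm³
ΣAȳ = (2040.00)(85.00) + (3240.00)(18.00) + (400.00)(42.67) = 248786.67 cm³
x̄ = 207053.33 / 5680.00 = 36.45 cm
ȳ = 248786.67 / 5680.00 = 43.80 cm

x̄ = 36.45 cm, ȳ = 43.80 cm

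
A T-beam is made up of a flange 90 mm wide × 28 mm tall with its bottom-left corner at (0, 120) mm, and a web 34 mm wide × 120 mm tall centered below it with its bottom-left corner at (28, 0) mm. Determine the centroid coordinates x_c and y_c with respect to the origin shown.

web: A = 34 × 120 = 4080.00, centroid at (45.00, 60.00).
flange: A = 90 × 28 = 2520.00, centroid at (45.00, 134.00).
ΣA = 6600.00 mm², ΣAx_c = 297000.00 mm³, ΣAy_c = 582480.00 mm³.
x_c = 297000.00/6600.00 = 45.00 mm; y_c = 582480.00/6600.00 = 88.25 mm.

x_c = 45.00 mm, y_c = 88.25 mm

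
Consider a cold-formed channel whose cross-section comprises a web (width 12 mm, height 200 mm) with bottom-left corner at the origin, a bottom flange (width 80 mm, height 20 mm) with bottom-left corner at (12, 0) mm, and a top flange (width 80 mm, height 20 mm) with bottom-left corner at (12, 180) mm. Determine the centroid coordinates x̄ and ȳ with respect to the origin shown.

Part | A | x̄ᵢ | ȳᵢ | A·x̄ᵢ | A·ȳᵢ
web | 2400.00 | 6.00 | 100.00 | 14400.00 | 240000.00
bottom flange | 1600.00 | 52.00 | 10.00 | 83200.00 | 16000.00
top flange | 1600.00 | 52.00 | 190.00 | 83200.00 | 304000.00
Σ | 5600.00 |  |  | 180800.00 | 560000.00
x̄ = 180800.00 / 5600.00 = 32.29 mm
ȳ = 560000.00 / 5600.00 = 100.00 mm

x̄ = 32.29 mm, ȳ = 100.00 mm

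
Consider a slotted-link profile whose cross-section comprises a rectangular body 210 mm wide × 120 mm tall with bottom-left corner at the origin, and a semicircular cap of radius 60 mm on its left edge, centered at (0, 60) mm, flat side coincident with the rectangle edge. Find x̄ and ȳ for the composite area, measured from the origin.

Part | A | x̄ᵢ | ȳᵢ | A·x̄ᵢ | A·ȳᵢ
rectangular body | 25200.00 | 105.00 | 60.00 | 2646000.00 | 1512000.00
semicircular end | 5654.87 | -25.46 | 60.00 | -144000.00 | 339292.01
Σ | 30854.87 |  |  | 2502000.00 | 1851292.01
x̄ = 2502000.00 / 30854.87 = 81.09 mm
ȳ = 1851292.01 / 30854.87 = 60.00 mm

x̄ = 81.09 mm, ȳ = 60.00 mm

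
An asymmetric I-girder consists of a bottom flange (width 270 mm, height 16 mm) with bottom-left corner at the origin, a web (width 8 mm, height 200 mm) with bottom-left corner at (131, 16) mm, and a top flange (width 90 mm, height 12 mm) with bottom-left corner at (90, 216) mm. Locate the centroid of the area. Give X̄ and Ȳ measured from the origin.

X̄ = 135.00 mm, Ȳ = 65.70 mm

Part | A | x̄ᵢ | ȳᵢ | A·x̄ᵢ | A·ȳᵢ
bottom flange | 4320.00 | 135.00 | 8.00 | 583200.00 | 34560.00
web | 1600.00 | 135.00 | 116.00 | 216000.00 | 185600.00
top flange | 1080.00 | 135.00 | 222.00 | 145800.00 | 239760.00
Σ | 7000.00 |  |  | 945000.00 | 459920.00
X̄ = 945000.00 / 7000.00 = 135.00 mm
Ȳ = 459920.00 / 7000.00 = 65.70 mm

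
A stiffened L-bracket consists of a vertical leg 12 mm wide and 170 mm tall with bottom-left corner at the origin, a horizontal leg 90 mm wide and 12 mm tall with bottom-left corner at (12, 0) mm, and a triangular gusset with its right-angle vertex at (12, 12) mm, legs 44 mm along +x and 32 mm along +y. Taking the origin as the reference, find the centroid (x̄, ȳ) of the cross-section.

x̄ = 24.21 mm, ȳ = 51.21 mm

Part | A | x̄ᵢ | ȳᵢ | A·x̄ᵢ | A·ȳᵢ
vertical leg | 2040.00 | 6.00 | 85.00 | 12240.00 | 173400.00
horizontal leg | 1080.00 | 57.00 | 6.00 | 61560.00 | 6480.00
gusset | 704.00 | 26.67 | 22.67 | 18773.33 | 15957.33
Σ | 3824.00 |  |  | 92573.33 | 195837.33
x̄ = 92573.33 / 3824.00 = 24.21 mm
ȳ = 195837.33 / 3824.00 = 51.21 mm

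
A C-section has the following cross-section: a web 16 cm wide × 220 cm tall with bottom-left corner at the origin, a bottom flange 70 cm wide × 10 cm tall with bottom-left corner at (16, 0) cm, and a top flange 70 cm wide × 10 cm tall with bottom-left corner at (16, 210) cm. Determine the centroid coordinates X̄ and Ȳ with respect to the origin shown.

X̄ = 20.24 cm, Ȳ = 110.00 cm

web: A = 16 × 220 = 3520.00, centroid at (8.00, 110.00).
bottom flange: A = 70 × 10 = 700.00, centroid at (51.00, 5.00).
top flange: A = 70 × 10 = 700.00, centroid at (51.00, 215.00).
ΣA = 4920.00 cm², ΣAX̄ = 99560.00 cm³, ΣAȲ = 541200.00 cm³.
X̄ = 99560.00/4920.00 = 20.24 cm; Ȳ = 541200.00/4920.00 = 110.00 cm.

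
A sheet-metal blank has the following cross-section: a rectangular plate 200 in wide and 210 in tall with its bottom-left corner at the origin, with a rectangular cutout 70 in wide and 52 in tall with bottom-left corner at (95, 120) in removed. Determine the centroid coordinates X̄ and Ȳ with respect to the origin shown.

plate: A = 200 × 210 = 42000.00, centroid at (100.00, 105.00).
hole: A = −(70 × 52) = -3640.00, centroid at (130.00, 146.00).
ΣA = 38360.00 in², ΣAX̄ = 3726800.00 in³, ΣAȲ = 3878560.00 in³.
X̄ = 3726800.00/38360.00 = 97.15 in; Ȳ = 3878560.00/38360.00 = 101.11 in.

X̄ = 97.15 in, Ȳ = 101.11 in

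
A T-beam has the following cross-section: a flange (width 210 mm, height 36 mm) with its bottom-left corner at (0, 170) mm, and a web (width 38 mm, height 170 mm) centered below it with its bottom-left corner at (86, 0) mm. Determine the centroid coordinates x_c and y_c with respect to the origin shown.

Part | A | x̄ᵢ | ȳᵢ | A·x̄ᵢ | A·ȳᵢ
web | 6460.00 | 105.00 | 85.00 | 678300.00 | 549100.00
flange | 7560.00 | 105.00 | 188.00 | 793800.00 | 1421280.00
Σ | 14020.00 |  |  | 1472100.00 | 1970380.00
x_c = 1472100.00 / 14020.00 = 105.00 mm
y_c = 1970380.00 / 14020.00 = 140.54 mm

x_c = 105.00 mm, y_c = 140.54 mm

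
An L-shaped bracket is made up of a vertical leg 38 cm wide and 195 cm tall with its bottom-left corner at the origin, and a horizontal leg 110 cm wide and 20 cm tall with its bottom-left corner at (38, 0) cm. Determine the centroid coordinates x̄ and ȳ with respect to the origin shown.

x̄ = 35.94 cm, ȳ = 77.47 cm

vertical leg: A = 38 × 195 = 7410.00, centroid at (19.00, 97.50).
horizontal leg: A = 110 × 20 = 2200.00, centroid at (93.00, 10.00).
ΣA = 9610.00 cm²
ΣAx̄ = (7410.00)(19.00) + (2200.00)(93.00) = 345390.00 cm³
ΣAȳ = (7410.00)(97.50) + (2200.00)(10.00) = 744475.00 cm³
x̄ = 345390.00 / 9610.00 = 35.94 cm
ȳ = 744475.00 / 9610.00 = 77.47 cm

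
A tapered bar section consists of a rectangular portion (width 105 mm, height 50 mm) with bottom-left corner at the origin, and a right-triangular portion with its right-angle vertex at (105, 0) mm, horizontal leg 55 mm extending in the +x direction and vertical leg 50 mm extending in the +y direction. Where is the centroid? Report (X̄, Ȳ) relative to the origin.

X̄ = 67.20 mm, Ȳ = 23.27 mm

rectangular portion: A = 105 × 50 = 5250.00, centroid at (52.50, 25.00).
triangular portion: A = ½·55·50 = 1375.00, centroid at (123.33, 16.67).
ΣA = 6625.00 mm²
ΣAX̄ = (5250.00)(52.50) + (1375.00)(123.33) = 445208.33 mm³
ΣAȲ = (5250.00)(25.00) + (1375.00)(16.67) = 154166.67 mm³
X̄ = 445208.33 / 6625.00 = 67.20 mm
Ȳ = 154166.67 / 6625.00 = 23.27 mm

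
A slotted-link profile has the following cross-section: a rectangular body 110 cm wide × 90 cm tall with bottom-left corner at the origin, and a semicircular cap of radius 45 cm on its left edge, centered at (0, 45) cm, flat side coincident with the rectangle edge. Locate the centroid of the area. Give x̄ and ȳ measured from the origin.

rectangular body: A = 110 × 90 = 9900.00, centroid at (55.00, 45.00).
semicircular end: A = ½π·45² = 3180.86, centroid at (-19.10, 45.00).
ΣA = 13080.86 cm², ΣAx̄ = 483750.00 cm³, ΣAȳ = 588638.82 cm³.
x̄ = 483750.00/13080.86 = 36.98 cm; ȳ = 588638.82/13080.86 = 45.00 cm.

x̄ = 36.98 cm, ȳ = 45.00 cm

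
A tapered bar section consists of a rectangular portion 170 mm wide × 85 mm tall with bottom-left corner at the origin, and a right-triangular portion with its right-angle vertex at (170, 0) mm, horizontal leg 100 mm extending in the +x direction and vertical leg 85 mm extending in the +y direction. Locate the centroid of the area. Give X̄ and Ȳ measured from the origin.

X̄ = 111.89 mm, Ȳ = 39.28 mm

rectangular portion: A = 170 × 85 = 14450.00, centroid at (85.00, 42.50).
triangular portion: A = ½·100·85 = 4250.00, centroid at (203.33, 28.33).
ΣA = 18700.00 mm²
ΣAX̄ = (14450.00)(85.00) + (4250.00)(203.33) = 2092416.67 mm³
ΣAȲ = (14450.00)(42.50) + (4250.00)(28.33) = 734541.67 mm³
X̄ = 2092416.67 / 18700.00 = 111.89 mm
Ȳ = 734541.67 / 18700.00 = 39.28 mm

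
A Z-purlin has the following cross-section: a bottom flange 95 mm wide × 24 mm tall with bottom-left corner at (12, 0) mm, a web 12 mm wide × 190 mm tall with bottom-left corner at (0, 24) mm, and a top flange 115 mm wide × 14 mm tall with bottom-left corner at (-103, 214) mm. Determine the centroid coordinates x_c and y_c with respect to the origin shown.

x_c = 12.33 mm, y_c = 106.08 mm

Part | A | x̄ᵢ | ȳᵢ | A·x̄ᵢ | A·ȳᵢ
bottom flange | 2280.00 | 59.50 | 12.00 | 135660.00 | 27360.00
web | 2280.00 | 6.00 | 119.00 | 13680.00 | 271320.00
top flange | 1610.00 | -45.50 | 221.00 | -73255.00 | 355810.00
Σ | 6170.00 |  |  | 76085.00 | 654490.00
x_c = 76085.00 / 6170.00 = 12.33 mm
y_c = 654490.00 / 6170.00 = 106.08 mm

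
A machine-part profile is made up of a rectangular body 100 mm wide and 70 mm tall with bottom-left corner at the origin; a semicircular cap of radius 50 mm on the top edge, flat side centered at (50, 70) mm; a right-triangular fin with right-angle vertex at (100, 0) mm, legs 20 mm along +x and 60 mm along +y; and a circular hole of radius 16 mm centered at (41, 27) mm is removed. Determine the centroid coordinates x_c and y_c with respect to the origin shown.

x_c = 53.85 mm, y_c = 55.35 mm

Part | A | x̄ᵢ | ȳᵢ | A·x̄ᵢ | A·ȳᵢ
rectangular body | 7000.00 | 50.00 | 35.00 | 350000.00 | 245000.00
semicircular top | 3926.99 | 50.00 | 91.22 | 196349.54 | 358222.69
triangular fin | 600.00 | 106.67 | 20.00 | 64000.00 | 12000.00
hole | -804.25 | 41.00 | 27.00 | -32974.16 | -21714.69
Σ | 10722.74 |  |  | 577375.38 | 593508.00
x_c = 577375.38 / 10722.74 = 53.85 mm
y_c = 593508.00 / 10722.74 = 55.35 mm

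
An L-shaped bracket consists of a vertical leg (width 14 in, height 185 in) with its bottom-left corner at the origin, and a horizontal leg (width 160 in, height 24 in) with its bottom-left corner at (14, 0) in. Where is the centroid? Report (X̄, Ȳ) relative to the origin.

vertical leg: A = 14 × 185 = 2590.00, centroid at (7.00, 92.50).
horizontal leg: A = 160 × 24 = 3840.00, centroid at (94.00, 12.00).
ΣA = 6430.00 in²
ΣAX̄ = (2590.00)(7.00) + (3840.00)(94.00) = 379090.00 in³
ΣAȲ = (2590.00)(92.50) + (3840.00)(12.00) = 285655.00 in³
X̄ = 379090.00 / 6430.00 = 58.96 in
Ȳ = 285655.00 / 6430.00 = 44.43 in

X̄ = 58.96 in, Ȳ = 44.43 in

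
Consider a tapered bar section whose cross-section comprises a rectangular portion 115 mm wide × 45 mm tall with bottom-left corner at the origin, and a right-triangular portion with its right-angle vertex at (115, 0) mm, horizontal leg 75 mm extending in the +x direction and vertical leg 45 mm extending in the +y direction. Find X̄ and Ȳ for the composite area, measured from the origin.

X̄ = 77.79 mm, Ȳ = 20.66 mm

rectangular portion: A = 115 × 45 = 5175.00, centroid at (57.50, 22.50).
triangular portion: A = ½·75·45 = 1687.50, centroid at (140.00, 15.00).
ΣA = 6862.50 mm²
ΣAX̄ = (5175.00)(57.50) + (1687.50)(140.00) = 533812.50 mm³
ΣAȲ = (5175.00)(22.50) + (1687.50)(15.00) = 141750.00 mm³
X̄ = 533812.50 / 6862.50 = 77.79 mm
Ȳ = 141750.00 / 6862.50 = 20.66 mm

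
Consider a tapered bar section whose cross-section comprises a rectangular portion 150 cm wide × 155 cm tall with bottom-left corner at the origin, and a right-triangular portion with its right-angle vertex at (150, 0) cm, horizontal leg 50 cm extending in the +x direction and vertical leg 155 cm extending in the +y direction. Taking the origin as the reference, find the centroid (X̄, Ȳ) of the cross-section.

rectangular portion: A = 150 × 155 = 23250.00, centroid at (75.00, 77.50).
triangular portion: A = ½·50·155 = 3875.00, centroid at (166.67, 51.67).
ΣA = 27125.00 cm², ΣAX̄ = 2389583.33 cm³, ΣAȲ = 2002083.33 cm³.
X̄ = 2389583.33/27125.00 = 88.10 cm; Ȳ = 2002083.33/27125.00 = 73.81 cm.

X̄ = 88.10 cm, Ȳ = 73.81 cm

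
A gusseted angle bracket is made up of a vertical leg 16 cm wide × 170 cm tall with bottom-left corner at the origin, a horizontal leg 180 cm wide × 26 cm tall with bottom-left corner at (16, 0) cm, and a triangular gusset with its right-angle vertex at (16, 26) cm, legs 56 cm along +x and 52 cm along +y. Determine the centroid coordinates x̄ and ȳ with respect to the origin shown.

x̄ = 64.17 cm, ȳ = 40.10 cm

vertical leg: A = 16 × 170 = 2720.00, centroid at (8.00, 85.00).
horizontal leg: A = 180 × 26 = 4680.00, centroid at (106.00, 13.00).
gusset: A = ½·56·52 = 1456.00, centroid at (34.67, 43.33).
ΣA = 8856.00 cm², ΣAx̄ = 568314.67 cm³, ΣAȳ = 355133.33 cm³.
x̄ = 568314.67/8856.00 = 64.17 cm; ȳ = 355133.33/8856.00 = 40.10 cm.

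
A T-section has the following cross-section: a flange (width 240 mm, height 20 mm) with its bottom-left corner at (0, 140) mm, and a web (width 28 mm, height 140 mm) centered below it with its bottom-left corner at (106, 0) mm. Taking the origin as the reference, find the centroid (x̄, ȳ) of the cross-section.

x̄ = 120.00 mm, ȳ = 114.04 mm

web: A = 28 × 140 = 3920.00, centroid at (120.00, 70.00).
flange: A = 240 × 20 = 4800.00, centroid at (120.00, 150.00).
ΣA = 8720.00 mm²
ΣAx̄ = (3920.00)(120.00) + (4800.00)(120.00) = 1046400.00 mm³
ΣAȳ = (3920.00)(70.00) + (4800.00)(150.00) = 994400.00 mm³
x̄ = 1046400.00 / 8720.00 = 120.00 mm
ȳ = 994400.00 / 8720.00 = 114.04 mm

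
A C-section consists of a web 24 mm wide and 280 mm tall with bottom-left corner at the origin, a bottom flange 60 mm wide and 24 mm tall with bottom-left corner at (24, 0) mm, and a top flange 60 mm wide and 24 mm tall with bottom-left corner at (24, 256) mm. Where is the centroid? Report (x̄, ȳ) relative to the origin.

x̄ = 24.60 mm, ȳ = 140.00 mm

web: A = 24 × 280 = 6720.00, centroid at (12.00, 140.00).
bottom flange: A = 60 × 24 = 1440.00, centroid at (54.00, 12.00).
top flange: A = 60 × 24 = 1440.00, centroid at (54.00, 268.00).
ΣA = 9600.00 mm²
ΣAx̄ = (6720.00)(12.00) + (1440.00)(54.00) + (1440.00)(54.00) = 236160.00 mm³
ΣAȳ = (6720.00)(140.00) + (1440.00)(12.00) + (1440.00)(268.00) = 1344000.00 mm³
x̄ = 236160.00 / 9600.00 = 24.60 mm
ȳ = 1344000.00 / 9600.00 = 140.00 mm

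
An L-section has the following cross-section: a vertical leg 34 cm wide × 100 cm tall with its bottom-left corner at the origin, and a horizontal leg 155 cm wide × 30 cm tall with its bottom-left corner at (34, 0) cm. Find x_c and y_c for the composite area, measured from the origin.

x_c = 71.59 cm, y_c = 29.78 cm

vertical leg: A = 34 × 100 = 3400.00, centroid at (17.00, 50.00).
horizontal leg: A = 155 × 30 = 4650.00, centroid at (111.50, 15.00).
ΣA = 8050.00 cm²
ΣAx_c = (3400.00)(17.00) + (4650.00)(111.50) = 576275.00 cm³
ΣAy_c = (3400.00)(50.00) + (4650.00)(15.00) = 239750.00 cm³
x_c = 576275.00 / 8050.00 = 71.59 cm
y_c = 239750.00 / 8050.00 = 29.78 cm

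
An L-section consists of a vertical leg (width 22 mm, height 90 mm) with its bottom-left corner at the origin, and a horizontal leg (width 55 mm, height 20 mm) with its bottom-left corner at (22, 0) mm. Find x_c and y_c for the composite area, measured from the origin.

x_c = 24.75 mm, y_c = 32.50 mm

vertical leg: A = 22 × 90 = 1980.00, centroid at (11.00, 45.00).
horizontal leg: A = 55 × 20 = 1100.00, centroid at (49.50, 10.00).
ΣA = 3080.00 mm², ΣAx_c = 76230.00 mm³, ΣAy_c = 100100.00 mm³.
x_c = 76230.00/3080.00 = 24.75 mm; y_c = 100100.00/3080.00 = 32.50 mm.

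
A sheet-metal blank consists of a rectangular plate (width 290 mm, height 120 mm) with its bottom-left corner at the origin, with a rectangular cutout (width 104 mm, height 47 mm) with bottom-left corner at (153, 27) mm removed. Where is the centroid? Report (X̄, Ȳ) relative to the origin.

plate: A = 290 × 120 = 34800.00, centroid at (145.00, 60.00).
hole: A = −(104 × 47) = -4888.00, centroid at (205.00, 50.50).
ΣA = 29912.00 mm²
ΣAX̄ = (34800.00)(145.00) + (-4888.00)(205.00) = 4043960.00 mm³
ΣAȲ = (34800.00)(60.00) + (-4888.00)(50.50) = 1841156.00 mm³
X̄ = 4043960.00 / 29912.00 = 135.20 mm
Ȳ = 1841156.00 / 29912.00 = 61.55 mm

X̄ = 135.20 mm, Ȳ = 61.55 mm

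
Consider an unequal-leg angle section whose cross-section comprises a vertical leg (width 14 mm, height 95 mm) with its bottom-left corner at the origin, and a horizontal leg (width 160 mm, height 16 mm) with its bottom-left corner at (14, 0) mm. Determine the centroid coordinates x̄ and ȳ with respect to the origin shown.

x̄ = 64.25 mm, ȳ = 21.51 mm

vertical leg: A = 14 × 95 = 1330.00, centroid at (7.00, 47.50).
horizontal leg: A = 160 × 16 = 2560.00, centroid at (94.00, 8.00).
ΣA = 3890.00 mm²
ΣAx̄ = (1330.00)(7.00) + (2560.00)(94.00) = 249950.00 mm³
ΣAȳ = (1330.00)(47.50) + (2560.00)(8.00) = 83655.00 mm³
x̄ = 249950.00 / 3890.00 = 64.25 mm
ȳ = 83655.00 / 3890.00 = 21.51 mm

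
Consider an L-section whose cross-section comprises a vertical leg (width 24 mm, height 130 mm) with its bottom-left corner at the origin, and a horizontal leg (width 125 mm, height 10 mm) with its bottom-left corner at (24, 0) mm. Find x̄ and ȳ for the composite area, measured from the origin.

x̄ = 33.31 mm, ȳ = 47.84 mm

Part | A | x̄ᵢ | ȳᵢ | A·x̄ᵢ | A·ȳᵢ
vertical leg | 3120.00 | 12.00 | 65.00 | 37440.00 | 202800.00
horizontal leg | 1250.00 | 86.50 | 5.00 | 108125.00 | 6250.00
Σ | 4370.00 |  |  | 145565.00 | 209050.00
x̄ = 145565.00 / 4370.00 = 33.31 mm
ȳ = 209050.00 / 4370.00 = 47.84 mm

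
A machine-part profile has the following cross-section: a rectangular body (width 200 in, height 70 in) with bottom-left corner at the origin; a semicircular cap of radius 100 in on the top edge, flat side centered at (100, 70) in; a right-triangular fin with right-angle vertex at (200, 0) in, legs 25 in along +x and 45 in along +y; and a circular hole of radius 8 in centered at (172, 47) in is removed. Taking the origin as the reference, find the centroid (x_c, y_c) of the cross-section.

rectangular body: A = 200 × 70 = 14000.00, centroid at (100.00, 35.00).
semicircular top: A = ½π·100² = 15707.96, centroid at (100.00, 112.44).
triangular fin: A = ½·25·45 = 562.50, centroid at (208.33, 15.00).
hole: A = −π·8² = -201.06, centroid at (172.00, 47.00).
ΣA = 30069.40 in², ΣAx_c = 3053401.17 in³, ΣAy_c = 2255211.68 in³.
x_c = 3053401.17/30069.40 = 101.55 in; y_c = 2255211.68/30069.40 = 75.00 in.

x_c = 101.55 in, y_c = 75.00 in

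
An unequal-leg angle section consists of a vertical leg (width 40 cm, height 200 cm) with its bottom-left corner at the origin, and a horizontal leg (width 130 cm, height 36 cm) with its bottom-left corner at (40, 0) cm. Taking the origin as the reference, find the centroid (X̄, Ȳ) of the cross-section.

vertical leg: A = 40 × 200 = 8000.00, centroid at (20.00, 100.00).
horizontal leg: A = 130 × 36 = 4680.00, centroid at (105.00, 18.00).
ΣA = 12680.00 cm²
ΣAX̄ = (8000.00)(20.00) + (4680.00)(105.00) = 651400.00 cm³
ΣAȲ = (8000.00)(100.00) + (4680.00)(18.00) = 884240.00 cm³
X̄ = 651400.00 / 12680.00 = 51.37 cm
Ȳ = 884240.00 / 12680.00 = 69.74 cm

X̄ = 51.37 cm, Ȳ = 69.74 cm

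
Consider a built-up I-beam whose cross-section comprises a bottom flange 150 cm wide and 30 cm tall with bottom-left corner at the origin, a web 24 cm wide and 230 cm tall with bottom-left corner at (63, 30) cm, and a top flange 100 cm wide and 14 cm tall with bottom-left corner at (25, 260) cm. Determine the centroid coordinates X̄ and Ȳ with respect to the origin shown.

bottom flange: A = 150 × 30 = 4500.00, centroid at (75.00, 15.00).
web: A = 24 × 230 = 5520.00, centroid at (75.00, 145.00).
top flange: A = 100 × 14 = 1400.00, centroid at (75.00, 267.00).
ΣA = 11420.00 cm², ΣAX̄ = 856500.00 cm³, ΣAȲ = 1241700.00 cm³.
X̄ = 856500.00/11420.00 = 75.00 cm; Ȳ = 1241700.00/11420.00 = 108.73 cm.

X̄ = 75.00 cm, Ȳ = 108.73 cm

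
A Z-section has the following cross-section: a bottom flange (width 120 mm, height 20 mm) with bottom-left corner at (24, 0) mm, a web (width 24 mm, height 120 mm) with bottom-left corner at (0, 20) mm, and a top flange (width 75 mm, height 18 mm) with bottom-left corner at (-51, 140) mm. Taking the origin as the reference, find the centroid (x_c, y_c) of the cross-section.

x_c = 32.87 mm, y_c = 68.71 mm

bottom flange: A = 120 × 20 = 2400.00, centroid at (84.00, 10.00).
web: A = 24 × 120 = 2880.00, centroid at (12.00, 80.00).
top flange: A = 75 × 18 = 1350.00, centroid at (-13.50, 149.00).
ΣA = 6630.00 mm², ΣAx_c = 217935.00 mm³, ΣAy_c = 455550.00 mm³.
x_c = 217935.00/6630.00 = 32.87 mm; y_c = 455550.00/6630.00 = 68.71 mm.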